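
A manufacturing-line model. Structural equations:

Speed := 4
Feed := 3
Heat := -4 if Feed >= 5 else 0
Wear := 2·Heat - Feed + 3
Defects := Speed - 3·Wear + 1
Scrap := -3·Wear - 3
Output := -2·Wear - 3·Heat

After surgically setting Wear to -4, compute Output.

The intervention breaks the incoming arrows to Wear: Wear := 2·Heat - Feed + 3 no longer applies, and Wear = -4.
Heat = -4 if Feed >= 5 else 0  [with Feed=3]  = 0
Output = -2·Wear - 3·Heat  [with Wear=-4, Heat=0]  = 8

8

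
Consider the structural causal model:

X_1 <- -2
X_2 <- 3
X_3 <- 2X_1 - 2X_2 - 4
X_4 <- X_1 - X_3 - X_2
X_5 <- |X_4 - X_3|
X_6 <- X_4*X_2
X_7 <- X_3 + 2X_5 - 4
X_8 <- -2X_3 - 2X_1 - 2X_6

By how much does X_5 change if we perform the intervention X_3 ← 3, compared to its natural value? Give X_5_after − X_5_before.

-12

do(X_3=3) replaces the equation X_3 <- 2X_1 - 2X_2 - 4 with the constant X_3 = 3.
X_4 = X_1 - X_3 - X_2  [with X_1=-2, X_3=3, X_2=3]  = -8
X_5 = |X_4 - X_3|  [with X_4=-8, X_3=3]  = 11
Without intervention: X_3 = 2X_1 - 2X_2 - 4  [with X_1=-2, X_2=3]  = -14; X_4 = X_1 - X_3 - X_2  [with X_1=-2, X_3=-14, X_2=3]  = 9; X_5 = |X_4 - X_3|  [with X_4=9, X_3=-14]  = 23.
Change = 11 − 23 = -12.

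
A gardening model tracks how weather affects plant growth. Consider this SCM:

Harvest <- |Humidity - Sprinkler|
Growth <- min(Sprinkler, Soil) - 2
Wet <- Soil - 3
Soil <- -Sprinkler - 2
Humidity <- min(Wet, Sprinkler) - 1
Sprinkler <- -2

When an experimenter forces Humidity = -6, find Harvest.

The intervention breaks the incoming arrows to Humidity: Humidity <- min(Wet, Sprinkler) - 1 no longer applies, and Humidity = -6.
Harvest = |Humidity - Sprinkler|  [with Humidity=-6, Sprinkler=-2]  = 4

4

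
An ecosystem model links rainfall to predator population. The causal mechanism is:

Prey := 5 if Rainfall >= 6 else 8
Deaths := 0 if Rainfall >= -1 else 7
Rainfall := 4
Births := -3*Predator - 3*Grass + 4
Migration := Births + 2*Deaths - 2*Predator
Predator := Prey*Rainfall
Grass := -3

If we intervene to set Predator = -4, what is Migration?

33

The intervention breaks the incoming arrows to Predator: Predator := Prey*Rainfall no longer applies, and Predator = -4.
Births = -3*Predator - 3*Grass + 4  [with Predator=-4, Grass=-3]  = 25
Deaths = 0 if Rainfall >= -1 else 7  [with Rainfall=4]  = 0
Migration = Births + 2*Deaths - 2*Predator  [with Births=25, Deaths=0, Predator=-4]  = 33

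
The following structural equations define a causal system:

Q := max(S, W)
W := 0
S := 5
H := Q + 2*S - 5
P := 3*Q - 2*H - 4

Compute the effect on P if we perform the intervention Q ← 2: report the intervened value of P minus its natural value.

do(Q=2) replaces the equation Q := max(S, W) with the constant Q = 2.
H = Q + 2*S - 5  [with Q=2, S=5]  = 7
P = 3*Q - 2*H - 4  [with Q=2, H=7]  = -12
Without intervention: Q = max(S, W)  [with S=5, W=0]  = 5; H = Q + 2*S - 5  [with Q=5, S=5]  = 10; P = 3*Q - 2*H - 4  [with Q=5, H=10]  = -9.
Change = -12 − (-9) = -3.

-3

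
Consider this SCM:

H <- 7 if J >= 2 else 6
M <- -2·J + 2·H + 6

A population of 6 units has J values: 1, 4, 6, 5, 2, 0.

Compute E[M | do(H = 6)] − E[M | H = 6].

The intervention sets H=6 in all 6 units regardless of J. Recomputing M per unit gives 16, 10, 6, 8, 14, 18; average 12.
Conditioning on H=6 selects the 2 unit(s) with J ∈ {1, 0}. Their M values: 16, 18. Mean = 17.
Difference = 12 − 17 = -5.

-5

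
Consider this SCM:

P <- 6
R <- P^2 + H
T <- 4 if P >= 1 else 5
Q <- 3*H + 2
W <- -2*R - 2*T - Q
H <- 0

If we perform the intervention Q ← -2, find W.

-78

Under do(Q=-2), the mechanism Q <- 3*H + 2 is discarded; Q is fixed at -2.
R = P^2 + H  [with P=6, H=0]  = 36
T = 4 if P >= 1 else 5  [with P=6]  = 4
W = -2*R - 2*T - Q  [with R=36, T=4, Q=-2]  = -78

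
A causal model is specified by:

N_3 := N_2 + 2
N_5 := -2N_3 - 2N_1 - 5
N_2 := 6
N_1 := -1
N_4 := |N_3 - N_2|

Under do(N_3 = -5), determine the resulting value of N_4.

11

The intervention breaks the incoming arrows to N_3: N_3 := N_2 + 2 no longer applies, and N_3 = -5.
N_4 = |N_3 - N_2|  [with N_3=-5, N_2=6]  = 11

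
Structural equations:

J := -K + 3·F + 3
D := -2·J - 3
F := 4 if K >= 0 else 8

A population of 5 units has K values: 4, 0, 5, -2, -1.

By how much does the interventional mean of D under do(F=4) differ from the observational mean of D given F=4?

Every unit gets F=4 under the intervention. D values become -25, -33, -23, -37, -35; E[D|do(F=4)] = -30.6.
E[D|F=4] averages over only the 3 units with F=4 (K = 4, 0, 5): D = -25, -33, -23, mean -27.
Difference = -30.6 − (-27) = -3.6.

-3.6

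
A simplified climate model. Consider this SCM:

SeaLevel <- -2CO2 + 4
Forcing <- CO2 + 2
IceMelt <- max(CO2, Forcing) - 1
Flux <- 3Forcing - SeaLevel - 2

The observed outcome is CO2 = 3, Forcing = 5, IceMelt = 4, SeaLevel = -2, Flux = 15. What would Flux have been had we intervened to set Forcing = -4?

-12

do(Forcing=-4) replaces the equation Forcing <- CO2 + 2 with the constant Forcing = -4.
SeaLevel = -2CO2 + 4  [with CO2=3]  = -2
Flux = 3Forcing - SeaLevel - 2  [with Forcing=-4, SeaLevel=-2]  = -12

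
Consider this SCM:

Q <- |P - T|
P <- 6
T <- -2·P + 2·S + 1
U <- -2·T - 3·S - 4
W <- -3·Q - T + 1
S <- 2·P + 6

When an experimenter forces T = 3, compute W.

do(T=3) replaces the equation T <- -2·P + 2·S + 1 with the constant T = 3.
Q = |P - T|  [with P=6, T=3]  = 3
W = -3·Q - T + 1  [with Q=3, T=3]  = -11

-11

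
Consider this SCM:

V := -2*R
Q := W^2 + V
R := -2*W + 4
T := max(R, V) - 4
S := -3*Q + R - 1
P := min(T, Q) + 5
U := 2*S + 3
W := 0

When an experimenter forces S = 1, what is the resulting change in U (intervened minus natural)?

Intervening sets S = 1 and removes its equation (S := -3*Q + R - 1).
U = 2*S + 3  [with S=1]  = 5
Without intervention: R = -2*W + 4  [with W=0]  = 4; V = -2*R  [with R=4]  = -8; Q = W^2 + V  [with W=0, V=-8]  = -8; S = -3*Q + R - 1  [with Q=-8, R=4]  = 27; U = 2*S + 3  [with S=27]  = 57.
Change = 5 − 57 = -52.

-52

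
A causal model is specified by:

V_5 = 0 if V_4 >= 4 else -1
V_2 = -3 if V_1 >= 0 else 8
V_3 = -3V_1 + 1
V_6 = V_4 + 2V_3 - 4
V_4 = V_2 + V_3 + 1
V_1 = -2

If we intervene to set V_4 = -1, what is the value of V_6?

Under do(V_4=-1), the mechanism V_4 = V_2 + V_3 + 1 is discarded; V_4 is fixed at -1.
V_3 = -3V_1 + 1  [with V_1=-2]  = 7
V_6 = V_4 + 2V_3 - 4  [with V_4=-1, V_3=7]  = 9

9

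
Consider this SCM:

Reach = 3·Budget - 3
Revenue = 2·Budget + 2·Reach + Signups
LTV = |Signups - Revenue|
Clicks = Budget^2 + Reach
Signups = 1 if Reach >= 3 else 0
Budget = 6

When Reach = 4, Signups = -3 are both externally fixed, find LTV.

20

The joint intervention fixes Reach = 4, Signups = -3, removing each variable's own equation.
Revenue = 2·Budget + 2·Reach + Signups  [with Budget=6, Reach=4, Signups=-3]  = 17
LTV = |Signups - Revenue|  [with Signups=-3, Revenue=17]  = 20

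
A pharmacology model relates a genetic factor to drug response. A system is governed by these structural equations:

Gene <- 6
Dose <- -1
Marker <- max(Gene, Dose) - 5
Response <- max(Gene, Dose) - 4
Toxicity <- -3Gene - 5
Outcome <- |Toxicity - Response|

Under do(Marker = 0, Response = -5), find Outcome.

Setting Marker = 0, Response = -5 by intervention discards those variables' equations.
Toxicity = -3Gene - 5  [with Gene=6]  = -23
Outcome = |Toxicity - Response|  [with Toxicity=-23, Response=-5]  = 18

18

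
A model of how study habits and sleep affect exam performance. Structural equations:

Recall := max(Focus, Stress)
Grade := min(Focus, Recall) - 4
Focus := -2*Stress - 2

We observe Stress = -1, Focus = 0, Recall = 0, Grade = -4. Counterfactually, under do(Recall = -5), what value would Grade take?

-9

The intervention breaks the incoming arrows to Recall: Recall := max(Focus, Stress) no longer applies, and Recall = -5.
Focus = -2*Stress - 2  [with Stress=-1]  = 0
Grade = min(Focus, Recall) - 4  [with Focus=0, Recall=-5]  = -9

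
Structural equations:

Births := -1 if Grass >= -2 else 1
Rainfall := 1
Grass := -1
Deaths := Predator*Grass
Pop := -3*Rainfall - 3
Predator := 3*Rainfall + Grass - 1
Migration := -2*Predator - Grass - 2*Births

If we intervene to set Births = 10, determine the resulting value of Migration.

Under do(Births=10), the mechanism Births := -1 if Grass >= -2 else 1 is discarded; Births is fixed at 10.
Predator = 3*Rainfall + Grass - 1  [with Rainfall=1, Grass=-1]  = 1
Migration = -2*Predator - Grass - 2*Births  [with Predator=1, Grass=-1, Births=10]  = -21

-21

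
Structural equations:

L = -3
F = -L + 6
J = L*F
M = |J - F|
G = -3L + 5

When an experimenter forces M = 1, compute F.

The intervention breaks the incoming arrows to M: M = |J - F| no longer applies, and M = 1.
Since F is not a descendant of the intervened variable, it is unaffected.
F = -L + 6  [with L=-3]  = 9

9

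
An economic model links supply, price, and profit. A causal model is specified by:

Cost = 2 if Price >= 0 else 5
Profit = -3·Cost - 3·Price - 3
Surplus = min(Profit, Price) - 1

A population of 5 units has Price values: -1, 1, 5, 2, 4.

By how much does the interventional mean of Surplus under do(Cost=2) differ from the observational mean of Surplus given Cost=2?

The intervention sets Cost=2 in all 5 units regardless of Price. Recomputing Surplus per unit gives -7, -13, -25, -16, -22; average -16.6.
Observing Cost=2 restricts to units where Cost's equation naturally yields 2: Price ∈ {1, 5, 2, 4}. In that subpopulation Surplus = -13, -25, -16, -22, mean -19.
Difference = -16.6 − (-19) = 2.4.

2.4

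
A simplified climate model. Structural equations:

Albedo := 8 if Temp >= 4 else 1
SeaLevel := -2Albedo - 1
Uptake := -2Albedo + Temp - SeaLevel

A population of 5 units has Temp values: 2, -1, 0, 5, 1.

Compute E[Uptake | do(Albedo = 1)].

2.4

The intervention sets Albedo=1 in all 5 units regardless of Temp. Recomputing Uptake per unit gives 3, 0, 1, 6, 2; average 2.4.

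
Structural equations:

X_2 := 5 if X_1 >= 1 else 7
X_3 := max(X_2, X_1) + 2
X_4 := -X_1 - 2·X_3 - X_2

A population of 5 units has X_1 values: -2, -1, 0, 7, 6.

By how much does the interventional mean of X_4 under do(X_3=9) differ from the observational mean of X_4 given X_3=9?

-0.7

Every unit gets X_3=9 under the intervention. X_4 values become -23, -24, -25, -30, -29; E[X_4|do(X_3=9)] = -26.2.
Observing X_3=9 restricts to units where X_3's equation naturally yields 9: X_1 ∈ {-2, -1, 0, 7}. In that subpopulation X_4 = -23, -24, -25, -30, mean -25.5.
Difference = -26.2 − (-25.5) = -0.7.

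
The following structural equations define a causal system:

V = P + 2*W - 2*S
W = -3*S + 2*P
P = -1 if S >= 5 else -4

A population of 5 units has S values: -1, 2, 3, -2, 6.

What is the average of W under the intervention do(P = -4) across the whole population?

-12.8

Under do(P=-4), P's equation is replaced by P=-4 for every unit. Per-unit W: -5, -14, -17, -2, -26. Mean = -12.8.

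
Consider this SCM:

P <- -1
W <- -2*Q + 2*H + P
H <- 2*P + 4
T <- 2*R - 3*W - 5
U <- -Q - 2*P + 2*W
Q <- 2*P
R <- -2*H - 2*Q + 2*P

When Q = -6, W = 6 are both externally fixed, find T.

The joint intervention fixes Q = -6, W = 6, removing each variable's own equation.
H = 2*P + 4  [with P=-1]  = 2
R = -2*H - 2*Q + 2*P  [with H=2, Q=-6, P=-1]  = 6
T = 2*R - 3*W - 5  [with R=6, W=6]  = -11

-11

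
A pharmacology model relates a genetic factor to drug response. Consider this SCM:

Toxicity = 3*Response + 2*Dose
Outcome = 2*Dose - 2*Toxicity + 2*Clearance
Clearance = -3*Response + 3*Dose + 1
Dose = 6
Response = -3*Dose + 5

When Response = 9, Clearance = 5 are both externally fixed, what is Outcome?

Setting Response = 9, Clearance = 5 by intervention discards those variables' equations.
Toxicity = 3*Response + 2*Dose  [with Response=9, Dose=6]  = 39
Outcome = 2*Dose - 2*Toxicity + 2*Clearance  [with Dose=6, Toxicity=39, Clearance=5]  = -56

-56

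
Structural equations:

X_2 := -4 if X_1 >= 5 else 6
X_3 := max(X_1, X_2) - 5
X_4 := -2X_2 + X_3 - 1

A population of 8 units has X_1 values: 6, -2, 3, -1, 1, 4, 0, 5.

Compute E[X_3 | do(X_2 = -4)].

-3

do(X_2=-4) breaks X_2's dependence on X_1. With X_2=-4 fixed, X_3 across the units is 1, -7, -2, -6, -4, -1, -5, 0, mean -3.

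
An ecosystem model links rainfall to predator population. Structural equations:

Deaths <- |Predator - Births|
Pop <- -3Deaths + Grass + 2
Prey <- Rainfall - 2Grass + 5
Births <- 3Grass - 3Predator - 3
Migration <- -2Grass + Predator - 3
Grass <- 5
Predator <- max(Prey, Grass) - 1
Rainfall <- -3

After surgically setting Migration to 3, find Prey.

Intervening sets Migration = 3 and removes its equation (Migration <- -2Grass + Predator - 3).
Prey is not downstream of the intervention, so its value is determined by the original equations.
Prey = Rainfall - 2Grass + 5  [with Rainfall=-3, Grass=5]  = -8

-8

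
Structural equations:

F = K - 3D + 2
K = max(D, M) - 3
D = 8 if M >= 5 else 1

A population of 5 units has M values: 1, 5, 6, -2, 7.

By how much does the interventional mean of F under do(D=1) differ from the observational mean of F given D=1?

Under do(D=1), D's equation is replaced by D=1 for every unit. Per-unit F: -3, 1, 2, -3, 3. Mean = 0.
E[F|D=1] averages over only the 2 units with D=1 (M = 1, -2): F = -3, -3, mean -3.
Difference = 0 − (-3) = 3.

3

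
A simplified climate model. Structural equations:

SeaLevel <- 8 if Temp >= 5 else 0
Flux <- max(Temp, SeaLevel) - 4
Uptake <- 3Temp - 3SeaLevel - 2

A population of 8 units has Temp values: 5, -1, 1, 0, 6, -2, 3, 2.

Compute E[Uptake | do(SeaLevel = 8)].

Every unit gets SeaLevel=8 under the intervention. Uptake values become -11, -29, -23, -26, -8, -32, -17, -20; E[Uptake|do(SeaLevel=8)] = -20.75.

-20.75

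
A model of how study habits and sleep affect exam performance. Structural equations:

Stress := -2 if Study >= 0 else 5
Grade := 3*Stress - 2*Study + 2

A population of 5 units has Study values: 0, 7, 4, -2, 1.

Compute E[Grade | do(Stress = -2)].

Every unit gets Stress=-2 under the intervention. Grade values become -4, -18, -12, 0, -6; E[Grade|do(Stress=-2)] = -8.

-8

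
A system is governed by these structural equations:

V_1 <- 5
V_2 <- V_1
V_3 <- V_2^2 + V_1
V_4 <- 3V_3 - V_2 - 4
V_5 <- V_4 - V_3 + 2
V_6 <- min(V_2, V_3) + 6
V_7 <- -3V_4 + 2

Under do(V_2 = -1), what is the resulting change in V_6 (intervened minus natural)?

Under do(V_2=-1), the mechanism V_2 <- V_1 is discarded; V_2 is fixed at -1.
V_3 = V_2^2 + V_1  [with V_2=-1, V_1=5]  = 6
V_6 = min(V_2, V_3) + 6  [with V_2=-1, V_3=6]  = 5
Without intervention: V_2 = V_1  [with V_1=5]  = 5; V_3 = V_2^2 + V_1  [with V_2=5, V_1=5]  = 30; V_6 = min(V_2, V_3) + 6  [with V_2=5, V_3=30]  = 11.
Change = 5 − 11 = -6.

-6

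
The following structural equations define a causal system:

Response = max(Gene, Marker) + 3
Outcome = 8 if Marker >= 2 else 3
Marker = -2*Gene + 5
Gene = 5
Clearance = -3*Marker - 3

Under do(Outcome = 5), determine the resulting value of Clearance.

The intervention breaks the incoming arrows to Outcome: Outcome = 8 if Marker >= 2 else 3 no longer applies, and Outcome = 5.
Since Clearance is not a descendant of the intervened variable, it is unaffected.
Marker = -2*Gene + 5  [with Gene=5]  = -5
Clearance = -3*Marker - 3  [with Marker=-5]  = 12

12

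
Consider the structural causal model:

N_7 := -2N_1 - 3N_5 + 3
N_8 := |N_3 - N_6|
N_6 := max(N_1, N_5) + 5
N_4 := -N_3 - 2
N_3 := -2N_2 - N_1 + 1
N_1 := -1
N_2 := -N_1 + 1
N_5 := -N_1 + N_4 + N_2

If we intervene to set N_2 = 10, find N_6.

Under do(N_2=10), the mechanism N_2 := -N_1 + 1 is discarded; N_2 is fixed at 10.
N_3 = -2N_2 - N_1 + 1  [with N_2=10, N_1=-1]  = -18
N_4 = -N_3 - 2  [with N_3=-18]  = 16
N_5 = -N_1 + N_4 + N_2  [with N_1=-1, N_4=16, N_2=10]  = 27
N_6 = max(N_1, N_5) + 5  [with N_1=-1, N_5=27]  = 32

32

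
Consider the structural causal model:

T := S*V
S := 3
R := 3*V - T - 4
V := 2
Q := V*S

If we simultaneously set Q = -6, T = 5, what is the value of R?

Setting Q = -6, T = 5 by intervention discards those variables' equations.
R = 3*V - T - 4  [with V=2, T=5]  = -3

-3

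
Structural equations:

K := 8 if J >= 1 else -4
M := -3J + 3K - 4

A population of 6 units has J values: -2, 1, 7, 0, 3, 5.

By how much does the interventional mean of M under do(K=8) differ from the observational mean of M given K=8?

The intervention sets K=8 in all 6 units regardless of J. Recomputing M per unit gives 26, 17, -1, 20, 11, 5; average 13.
Conditioning on K=8 selects the 4 unit(s) with J ∈ {1, 7, 3, 5}. Their M values: 17, -1, 11, 5. Mean = 8.
Difference = 13 − 8 = 5.

5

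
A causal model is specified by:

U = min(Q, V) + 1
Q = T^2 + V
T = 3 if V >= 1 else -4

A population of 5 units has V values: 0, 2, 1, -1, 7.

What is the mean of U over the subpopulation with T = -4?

0.5

Conditioning on T=-4 selects the 2 unit(s) with V ∈ {0, -1}. Their U values: 1, 0. Mean = 0.5.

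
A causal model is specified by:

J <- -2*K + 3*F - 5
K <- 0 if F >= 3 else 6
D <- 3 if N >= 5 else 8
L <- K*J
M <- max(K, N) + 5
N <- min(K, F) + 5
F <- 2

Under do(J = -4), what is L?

Under do(J=-4), the mechanism J <- -2*K + 3*F - 5 is discarded; J is fixed at -4.
K = 0 if F >= 3 else 6  [with F=2]  = 6
L = K*J  [with K=6, J=-4]  = -24

-24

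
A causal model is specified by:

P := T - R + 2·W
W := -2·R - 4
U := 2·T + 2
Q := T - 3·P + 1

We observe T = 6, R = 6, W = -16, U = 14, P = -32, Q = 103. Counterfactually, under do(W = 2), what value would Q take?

-5

The intervention breaks the incoming arrows to W: W := -2·R - 4 no longer applies, and W = 2.
P = T - R + 2·W  [with T=6, R=6, W=2]  = 4
Q = T - 3·P + 1  [with T=6, P=4]  = -5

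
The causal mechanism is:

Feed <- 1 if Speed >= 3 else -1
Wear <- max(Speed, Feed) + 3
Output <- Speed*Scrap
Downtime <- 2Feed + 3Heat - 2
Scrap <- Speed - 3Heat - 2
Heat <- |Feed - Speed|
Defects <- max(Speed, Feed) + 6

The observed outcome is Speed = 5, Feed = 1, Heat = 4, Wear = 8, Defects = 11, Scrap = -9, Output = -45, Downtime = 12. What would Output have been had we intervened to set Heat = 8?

The intervention breaks the incoming arrows to Heat: Heat <- |Feed - Speed| no longer applies, and Heat = 8.
Scrap = Speed - 3Heat - 2  [with Speed=5, Heat=8]  = -21
Output = Speed*Scrap  [with Speed=5, Scrap=-21]  = -105

-105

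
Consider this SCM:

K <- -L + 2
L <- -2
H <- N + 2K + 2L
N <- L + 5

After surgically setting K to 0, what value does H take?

The intervention breaks the incoming arrows to K: K <- -L + 2 no longer applies, and K = 0.
N = L + 5  [with L=-2]  = 3
H = N + 2K + 2L  [with N=3, K=0, L=-2]  = -1

-1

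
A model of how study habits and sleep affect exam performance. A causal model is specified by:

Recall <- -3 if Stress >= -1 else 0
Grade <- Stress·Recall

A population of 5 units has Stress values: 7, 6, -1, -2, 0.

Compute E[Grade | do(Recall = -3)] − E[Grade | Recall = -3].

3

do(Recall=-3) breaks Recall's dependence on Stress. With Recall=-3 fixed, Grade across the units is -21, -18, 3, 6, 0, mean -6.
Conditioning on Recall=-3 selects the 4 unit(s) with Stress ∈ {7, 6, -1, 0}. Their Grade values: -21, -18, 3, 0. Mean = -9.
Difference = -6 − (-9) = 3.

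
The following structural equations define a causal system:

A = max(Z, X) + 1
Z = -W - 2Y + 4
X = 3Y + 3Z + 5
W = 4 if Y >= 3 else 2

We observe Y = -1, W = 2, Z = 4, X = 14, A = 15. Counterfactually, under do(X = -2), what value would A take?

5

Intervening sets X = -2 and removes its equation (X = 3Y + 3Z + 5).
W = 4 if Y >= 3 else 2  [with Y=-1]  = 2
Z = -W - 2Y + 4  [with W=2, Y=-1]  = 4
A = max(Z, X) + 1  [with Z=4, X=-2]  = 5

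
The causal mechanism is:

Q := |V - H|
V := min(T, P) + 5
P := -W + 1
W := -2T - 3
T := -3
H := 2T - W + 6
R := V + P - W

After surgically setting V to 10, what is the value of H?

Under do(V=10), the mechanism V := min(T, P) + 5 is discarded; V is fixed at 10.
Since H is not a descendant of the intervened variable, it is unaffected.
W = -2T - 3  [with T=-3]  = 3
H = 2T - W + 6  [with T=-3, W=3]  = -3

-3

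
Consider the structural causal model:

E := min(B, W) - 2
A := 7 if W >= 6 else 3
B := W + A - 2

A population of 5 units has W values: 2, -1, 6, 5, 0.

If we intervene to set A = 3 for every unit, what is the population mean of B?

The intervention sets A=3 in all 5 units regardless of W. Recomputing B per unit gives 3, 0, 7, 6, 1; average 3.4.

3.4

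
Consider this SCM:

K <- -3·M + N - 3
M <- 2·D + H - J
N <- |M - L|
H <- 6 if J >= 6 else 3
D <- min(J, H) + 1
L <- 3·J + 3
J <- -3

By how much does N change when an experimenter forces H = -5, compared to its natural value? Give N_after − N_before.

-4

Under do(H=-5), the mechanism H <- 6 if J >= 6 else 3 is discarded; H is fixed at -5.
D = min(J, H) + 1  [with J=-3, H=-5]  = -4
M = 2·D + H - J  [with D=-4, H=-5, J=-3]  = -10
L = 3·J + 3  [with J=-3]  = -6
N = |M - L|  [with M=-10, L=-6]  = 4
Without intervention: H = 6 if J >= 6 else 3  [with J=-3]  = 3; D = min(J, H) + 1  [with J=-3, H=3]  = -2; M = 2·D + H - J  [with D=-2, H=3, J=-3]  = 2; L = 3·J + 3  [with J=-3]  = -6; N = |M - L|  [with M=2, L=-6]  = 8.
Change = 4 − 8 = -4.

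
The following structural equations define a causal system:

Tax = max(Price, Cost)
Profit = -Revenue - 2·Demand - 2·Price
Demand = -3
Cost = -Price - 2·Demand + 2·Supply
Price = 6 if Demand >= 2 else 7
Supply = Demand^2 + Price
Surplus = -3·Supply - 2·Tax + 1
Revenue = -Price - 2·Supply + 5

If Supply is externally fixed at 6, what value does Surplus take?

-39

The intervention breaks the incoming arrows to Supply: Supply = Demand^2 + Price no longer applies, and Supply = 6.
Price = 6 if Demand >= 2 else 7  [with Demand=-3]  = 7
Cost = -Price - 2·Demand + 2·Supply  [with Price=7, Demand=-3, Supply=6]  = 11
Tax = max(Price, Cost)  [with Price=7, Cost=11]  = 11
Surplus = -3·Supply - 2·Tax + 1  [with Supply=6, Tax=11]  = -39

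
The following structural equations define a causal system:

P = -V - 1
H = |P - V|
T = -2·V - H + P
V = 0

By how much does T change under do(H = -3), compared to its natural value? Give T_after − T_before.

4

The intervention breaks the incoming arrows to H: H = |P - V| no longer applies, and H = -3.
P = -V - 1  [with V=0]  = -1
T = -2·V - H + P  [with V=0, H=-3, P=-1]  = 2
Without intervention: P = -V - 1  [with V=0]  = -1; H = |P - V|  [with P=-1, V=0]  = 1; T = -2·V - H + P  [with V=0, H=1, P=-1]  = -2.
Change = 2 − (-2) = 4.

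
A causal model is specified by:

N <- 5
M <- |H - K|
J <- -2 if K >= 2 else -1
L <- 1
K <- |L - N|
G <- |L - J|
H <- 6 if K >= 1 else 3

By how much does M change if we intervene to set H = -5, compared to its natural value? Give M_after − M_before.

Intervening sets H = -5 and removes its equation (H <- 6 if K >= 1 else 3).
K = |L - N|  [with L=1, N=5]  = 4
M = |H - K|  [with H=-5, K=4]  = 9
Without intervention: K = |L - N|  [with L=1, N=5]  = 4; H = 6 if K >= 1 else 3  [with K=4]  = 6; M = |H - K|  [with H=6, K=4]  = 2.
Change = 9 − 2 = 7.

7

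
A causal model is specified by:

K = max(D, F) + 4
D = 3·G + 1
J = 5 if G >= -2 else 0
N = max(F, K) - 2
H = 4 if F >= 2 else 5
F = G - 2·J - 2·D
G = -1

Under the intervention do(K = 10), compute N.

The intervention breaks the incoming arrows to K: K = max(D, F) + 4 no longer applies, and K = 10.
J = 5 if G >= -2 else 0  [with G=-1]  = 5
D = 3·G + 1  [with G=-1]  = -2
F = G - 2·J - 2·D  [with G=-1, J=5, D=-2]  = -7
N = max(F, K) - 2  [with F=-7, K=10]  = 8

8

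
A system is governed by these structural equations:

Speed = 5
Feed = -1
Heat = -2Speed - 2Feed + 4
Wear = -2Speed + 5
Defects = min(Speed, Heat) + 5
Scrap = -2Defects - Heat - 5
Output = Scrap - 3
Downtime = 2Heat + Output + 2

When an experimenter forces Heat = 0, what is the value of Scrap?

The intervention breaks the incoming arrows to Heat: Heat = -2Speed - 2Feed + 4 no longer applies, and Heat = 0.
Defects = min(Speed, Heat) + 5  [with Speed=5, Heat=0]  = 5
Scrap = -2Defects - Heat - 5  [with Defects=5, Heat=0]  = -15

-15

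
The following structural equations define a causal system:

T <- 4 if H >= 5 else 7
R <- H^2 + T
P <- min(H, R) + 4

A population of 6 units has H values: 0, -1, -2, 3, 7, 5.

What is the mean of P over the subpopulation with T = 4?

10

Observing T=4 restricts to units where T's equation naturally yields 4: H ∈ {7, 5}. In that subpopulation P = 11, 9, mean 10.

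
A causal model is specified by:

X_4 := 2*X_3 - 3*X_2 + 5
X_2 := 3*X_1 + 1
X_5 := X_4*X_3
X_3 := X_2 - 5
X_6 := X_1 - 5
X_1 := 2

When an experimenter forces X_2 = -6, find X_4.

Under do(X_2=-6), the mechanism X_2 := 3*X_1 + 1 is discarded; X_2 is fixed at -6.
X_3 = X_2 - 5  [with X_2=-6]  = -11
X_4 = 2*X_3 - 3*X_2 + 5  [with X_3=-11, X_2=-6]  = 1

1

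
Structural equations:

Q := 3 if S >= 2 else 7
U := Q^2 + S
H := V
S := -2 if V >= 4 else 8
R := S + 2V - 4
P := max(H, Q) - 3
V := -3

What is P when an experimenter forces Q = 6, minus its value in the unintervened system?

3

Under do(Q=6), the mechanism Q := 3 if S >= 2 else 7 is discarded; Q is fixed at 6.
H = V  [with V=-3]  = -3
P = max(H, Q) - 3  [with H=-3, Q=6]  = 3
Without intervention: S = -2 if V >= 4 else 8  [with V=-3]  = 8; H = V  [with V=-3]  = -3; Q = 3 if S >= 2 else 7  [with S=8]  = 3; P = max(H, Q) - 3  [with H=-3, Q=3]  = 0.
Change = 3 − 0 = 3.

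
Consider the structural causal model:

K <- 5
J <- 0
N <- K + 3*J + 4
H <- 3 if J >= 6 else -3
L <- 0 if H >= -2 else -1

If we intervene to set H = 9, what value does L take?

Intervening sets H = 9 and removes its equation (H <- 3 if J >= 6 else -3).
L = 0 if H >= -2 else -1  [with H=9]  = 0

0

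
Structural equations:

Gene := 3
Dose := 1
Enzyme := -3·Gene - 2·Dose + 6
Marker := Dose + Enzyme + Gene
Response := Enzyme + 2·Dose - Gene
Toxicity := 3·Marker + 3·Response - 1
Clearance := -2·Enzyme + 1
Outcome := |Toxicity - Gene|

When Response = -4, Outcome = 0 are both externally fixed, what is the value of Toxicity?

The joint intervention fixes Response = -4, Outcome = 0, removing each variable's own equation.
Enzyme = -3·Gene - 2·Dose + 6  [with Gene=3, Dose=1]  = -5
Marker = Dose + Enzyme + Gene  [with Dose=1, Enzyme=-5, Gene=3]  = -1
Toxicity = 3·Marker + 3·Response - 1  [with Marker=-1, Response=-4]  = -16

-16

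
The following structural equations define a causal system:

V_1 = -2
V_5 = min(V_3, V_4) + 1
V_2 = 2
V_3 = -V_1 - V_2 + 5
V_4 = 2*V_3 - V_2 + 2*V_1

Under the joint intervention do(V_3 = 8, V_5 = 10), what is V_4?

The joint intervention fixes V_3 = 8, V_5 = 10, removing each variable's own equation.
V_4 = 2*V_3 - V_2 + 2*V_1  [with V_3=8, V_2=2, V_1=-2]  = 10

10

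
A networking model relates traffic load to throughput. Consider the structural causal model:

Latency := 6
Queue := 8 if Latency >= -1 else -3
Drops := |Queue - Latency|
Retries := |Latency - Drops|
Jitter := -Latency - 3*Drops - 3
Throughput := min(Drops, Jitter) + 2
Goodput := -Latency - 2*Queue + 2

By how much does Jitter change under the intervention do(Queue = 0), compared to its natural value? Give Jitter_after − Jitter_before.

-12

do(Queue=0) replaces the equation Queue := 8 if Latency >= -1 else -3 with the constant Queue = 0.
Drops = |Queue - Latency|  [with Queue=0, Latency=6]  = 6
Jitter = -Latency - 3*Drops - 3  [with Latency=6, Drops=6]  = -27
Without intervention: Queue = 8 if Latency >= -1 else -3  [with Latency=6]  = 8; Drops = |Queue - Latency|  [with Queue=8, Latency=6]  = 2; Jitter = -Latency - 3*Drops - 3  [with Latency=6, Drops=2]  = -15.
Change = -27 − (-15) = -12.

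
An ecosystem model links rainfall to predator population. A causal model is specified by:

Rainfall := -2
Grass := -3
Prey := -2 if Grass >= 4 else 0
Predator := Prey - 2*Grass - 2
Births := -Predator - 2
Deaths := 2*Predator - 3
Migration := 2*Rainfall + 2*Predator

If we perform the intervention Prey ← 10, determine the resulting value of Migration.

24

The intervention breaks the incoming arrows to Prey: Prey := -2 if Grass >= 4 else 0 no longer applies, and Prey = 10.
Predator = Prey - 2*Grass - 2  [with Prey=10, Grass=-3]  = 14
Migration = 2*Rainfall + 2*Predator  [with Rainfall=-2, Predator=14]  = 24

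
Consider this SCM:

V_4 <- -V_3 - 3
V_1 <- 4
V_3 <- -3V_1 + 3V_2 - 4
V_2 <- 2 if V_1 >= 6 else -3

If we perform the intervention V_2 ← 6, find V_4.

Under do(V_2=6), the mechanism V_2 <- 2 if V_1 >= 6 else -3 is discarded; V_2 is fixed at 6.
V_3 = -3V_1 + 3V_2 - 4  [with V_1=4, V_2=6]  = 2
V_4 = -V_3 - 3  [with V_3=2]  = -5

-5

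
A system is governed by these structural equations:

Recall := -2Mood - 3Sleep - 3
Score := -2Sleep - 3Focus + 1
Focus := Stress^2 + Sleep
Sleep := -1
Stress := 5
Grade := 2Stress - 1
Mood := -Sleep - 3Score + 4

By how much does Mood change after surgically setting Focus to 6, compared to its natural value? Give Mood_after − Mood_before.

-162

do(Focus=6) replaces the equation Focus := Stress^2 + Sleep with the constant Focus = 6.
Score = -2Sleep - 3Focus + 1  [with Sleep=-1, Focus=6]  = -15
Mood = -Sleep - 3Score + 4  [with Sleep=-1, Score=-15]  = 50
Without intervention: Focus = Stress^2 + Sleep  [with Stress=5, Sleep=-1]  = 24; Score = -2Sleep - 3Focus + 1  [with Sleep=-1, Focus=24]  = -69; Mood = -Sleep - 3Score + 4  [with Sleep=-1, Score=-69]  = 212.
Change = 50 − 212 = -162.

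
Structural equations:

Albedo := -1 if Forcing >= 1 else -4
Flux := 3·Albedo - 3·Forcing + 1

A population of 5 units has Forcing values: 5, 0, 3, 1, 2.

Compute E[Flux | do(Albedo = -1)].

do(Albedo=-1) breaks Albedo's dependence on Forcing. With Albedo=-1 fixed, Flux across the units is -17, -2, -11, -5, -8, mean -8.6.

-8.6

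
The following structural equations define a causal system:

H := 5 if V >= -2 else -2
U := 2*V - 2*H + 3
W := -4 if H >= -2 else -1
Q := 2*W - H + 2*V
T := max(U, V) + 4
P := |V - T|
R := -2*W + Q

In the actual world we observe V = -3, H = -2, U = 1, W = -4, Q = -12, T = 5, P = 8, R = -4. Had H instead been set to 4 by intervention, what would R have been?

-10

do(H=4) replaces the equation H := 5 if V >= -2 else -2 with the constant H = 4.
W = -4 if H >= -2 else -1  [with H=4]  = -4
Q = 2*W - H + 2*V  [with W=-4, H=4, V=-3]  = -18
R = -2*W + Q  [with W=-4, Q=-18]  = -10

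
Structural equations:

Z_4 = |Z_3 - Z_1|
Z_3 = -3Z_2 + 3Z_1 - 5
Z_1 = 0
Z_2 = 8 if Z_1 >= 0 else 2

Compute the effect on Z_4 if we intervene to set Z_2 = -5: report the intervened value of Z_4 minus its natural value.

-19

Under do(Z_2=-5), the mechanism Z_2 = 8 if Z_1 >= 0 else 2 is discarded; Z_2 is fixed at -5.
Z_3 = -3Z_2 + 3Z_1 - 5  [with Z_2=-5, Z_1=0]  = 10
Z_4 = |Z_3 - Z_1|  [with Z_3=10, Z_1=0]  = 10
Without intervention: Z_2 = 8 if Z_1 >= 0 else 2  [with Z_1=0]  = 8; Z_3 = -3Z_2 + 3Z_1 - 5  [with Z_2=8, Z_1=0]  = -29; Z_4 = |Z_3 - Z_1|  [with Z_3=-29, Z_1=0]  = 29.
Change = 10 − 29 = -19.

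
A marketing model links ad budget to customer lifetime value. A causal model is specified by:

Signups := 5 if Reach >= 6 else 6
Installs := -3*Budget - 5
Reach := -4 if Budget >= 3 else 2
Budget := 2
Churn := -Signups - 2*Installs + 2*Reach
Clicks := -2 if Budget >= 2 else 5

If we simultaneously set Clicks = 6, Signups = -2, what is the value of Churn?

Setting Clicks = 6, Signups = -2 by intervention discards those variables' equations.
Reach = -4 if Budget >= 3 else 2  [with Budget=2]  = 2
Installs = -3*Budget - 5  [with Budget=2]  = -11
Churn = -Signups - 2*Installs + 2*Reach  [with Signups=-2, Installs=-11, Reach=2]  = 28

28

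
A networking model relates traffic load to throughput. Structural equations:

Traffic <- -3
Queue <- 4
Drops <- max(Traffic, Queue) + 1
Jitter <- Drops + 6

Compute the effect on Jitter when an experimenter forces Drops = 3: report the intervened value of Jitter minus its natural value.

The intervention breaks the incoming arrows to Drops: Drops <- max(Traffic, Queue) + 1 no longer applies, and Drops = 3.
Jitter = Drops + 6  [with Drops=3]  = 9
Without intervention: Drops = max(Traffic, Queue) + 1  [with Traffic=-3, Queue=4]  = 5; Jitter = Drops + 6  [with Drops=5]  = 11.
Change = 9 − 11 = -2.

-2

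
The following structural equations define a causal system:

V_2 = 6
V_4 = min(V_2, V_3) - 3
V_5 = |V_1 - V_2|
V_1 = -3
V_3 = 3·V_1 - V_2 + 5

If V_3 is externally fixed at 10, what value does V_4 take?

The intervention breaks the incoming arrows to V_3: V_3 = 3·V_1 - V_2 + 5 no longer applies, and V_3 = 10.
V_4 = min(V_2, V_3) - 3  [with V_2=6, V_3=10]  = 3

3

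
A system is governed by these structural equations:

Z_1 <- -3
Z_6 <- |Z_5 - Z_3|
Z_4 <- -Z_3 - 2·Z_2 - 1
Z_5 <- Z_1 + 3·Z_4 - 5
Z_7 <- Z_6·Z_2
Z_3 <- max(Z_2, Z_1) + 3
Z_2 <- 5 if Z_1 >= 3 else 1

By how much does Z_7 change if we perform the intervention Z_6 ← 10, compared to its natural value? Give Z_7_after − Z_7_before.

-23

Intervening sets Z_6 = 10 and removes its equation (Z_6 <- |Z_5 - Z_3|).
Z_2 = 5 if Z_1 >= 3 else 1  [with Z_1=-3]  = 1
Z_7 = Z_6·Z_2  [with Z_6=10, Z_2=1]  = 10
Without intervention: Z_2 = 5 if Z_1 >= 3 else 1  [with Z_1=-3]  = 1; Z_3 = max(Z_2, Z_1) + 3  [with Z_2=1, Z_1=-3]  = 4; Z_4 = -Z_3 - 2·Z_2 - 1  [with Z_3=4, Z_2=1]  = -7; Z_5 = Z_1 + 3·Z_4 - 5  [with Z_1=-3, Z_4=-7]  = -29; Z_6 = |Z_5 - Z_3|  [with Z_5=-29, Z_3=4]  = 33; Z_7 = Z_6·Z_2  [with Z_6=33, Z_2=1]  = 33.
Change = 10 − 33 = -23.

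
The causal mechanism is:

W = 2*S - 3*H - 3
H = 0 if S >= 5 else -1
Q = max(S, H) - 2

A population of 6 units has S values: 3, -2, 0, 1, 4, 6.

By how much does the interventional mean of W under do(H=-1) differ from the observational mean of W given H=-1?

The intervention sets H=-1 in all 6 units regardless of S. Recomputing W per unit gives 6, -4, 0, 2, 8, 12; average 4.
Conditioning on H=-1 selects the 5 unit(s) with S ∈ {3, -2, 0, 1, 4}. Their W values: 6, -4, 0, 2, 8. Mean = 2.4.
Difference = 4 − 2.4 = 1.6.

1.6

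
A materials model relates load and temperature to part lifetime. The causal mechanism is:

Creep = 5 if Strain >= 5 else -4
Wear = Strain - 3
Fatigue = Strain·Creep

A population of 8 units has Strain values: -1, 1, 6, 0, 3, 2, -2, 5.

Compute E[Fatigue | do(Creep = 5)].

do(Creep=5) breaks Creep's dependence on Strain. With Creep=5 fixed, Fatigue across the units is -5, 5, 30, 0, 15, 10, -10, 25, mean 8.75.

8.75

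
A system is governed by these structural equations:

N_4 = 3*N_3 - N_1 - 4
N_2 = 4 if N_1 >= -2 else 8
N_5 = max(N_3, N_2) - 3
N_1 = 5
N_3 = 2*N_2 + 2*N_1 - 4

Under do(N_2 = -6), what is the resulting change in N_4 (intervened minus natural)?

-60

Under do(N_2=-6), the mechanism N_2 = 4 if N_1 >= -2 else 8 is discarded; N_2 is fixed at -6.
N_3 = 2*N_2 + 2*N_1 - 4  [with N_2=-6, N_1=5]  = -6
N_4 = 3*N_3 - N_1 - 4  [with N_3=-6, N_1=5]  = -27
Without intervention: N_2 = 4 if N_1 >= -2 else 8  [with N_1=5]  = 4; N_3 = 2*N_2 + 2*N_1 - 4  [with N_2=4, N_1=5]  = 14; N_4 = 3*N_3 - N_1 - 4  [with N_3=14, N_1=5]  = 33.
Change = -27 − 33 = -60.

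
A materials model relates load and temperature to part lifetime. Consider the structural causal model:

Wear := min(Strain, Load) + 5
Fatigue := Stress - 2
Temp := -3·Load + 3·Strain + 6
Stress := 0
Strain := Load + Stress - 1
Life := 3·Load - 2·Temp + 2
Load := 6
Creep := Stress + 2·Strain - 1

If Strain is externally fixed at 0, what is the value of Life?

The intervention breaks the incoming arrows to Strain: Strain := Load + Stress - 1 no longer applies, and Strain = 0.
Temp = -3·Load + 3·Strain + 6  [with Load=6, Strain=0]  = -12
Life = 3·Load - 2·Temp + 2  [with Load=6, Temp=-12]  = 44

44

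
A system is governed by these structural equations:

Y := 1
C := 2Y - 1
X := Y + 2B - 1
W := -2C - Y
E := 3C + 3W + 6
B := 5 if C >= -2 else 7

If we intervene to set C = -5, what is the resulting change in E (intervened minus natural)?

18

do(C=-5) replaces the equation C := 2Y - 1 with the constant C = -5.
W = -2C - Y  [with C=-5, Y=1]  = 9
E = 3C + 3W + 6  [with C=-5, W=9]  = 18
Without intervention: C = 2Y - 1  [with Y=1]  = 1; W = -2C - Y  [with C=1, Y=1]  = -3; E = 3C + 3W + 6  [with C=1, W=-3]  = 0.
Change = 18 − 0 = 18.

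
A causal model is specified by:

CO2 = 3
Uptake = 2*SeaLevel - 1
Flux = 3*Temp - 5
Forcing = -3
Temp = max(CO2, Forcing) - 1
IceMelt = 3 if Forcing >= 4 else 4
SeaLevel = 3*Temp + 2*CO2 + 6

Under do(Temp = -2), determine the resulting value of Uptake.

11

The intervention breaks the incoming arrows to Temp: Temp = max(CO2, Forcing) - 1 no longer applies, and Temp = -2.
SeaLevel = 3*Temp + 2*CO2 + 6  [with Temp=-2, CO2=3]  = 6
Uptake = 2*SeaLevel - 1  [with SeaLevel=6]  = 11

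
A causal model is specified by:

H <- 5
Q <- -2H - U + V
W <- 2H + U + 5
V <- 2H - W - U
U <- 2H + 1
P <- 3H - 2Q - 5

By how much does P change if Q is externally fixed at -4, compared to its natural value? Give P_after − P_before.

The intervention breaks the incoming arrows to Q: Q <- -2H - U + V no longer applies, and Q = -4.
P = 3H - 2Q - 5  [with H=5, Q=-4]  = 18
Without intervention: U = 2H + 1  [with H=5]  = 11; W = 2H + U + 5  [with H=5, U=11]  = 26; V = 2H - W - U  [with H=5, W=26, U=11]  = -27; Q = -2H - U + V  [with H=5, U=11, V=-27]  = -48; P = 3H - 2Q - 5  [with H=5, Q=-48]  = 106.
Change = 18 − 106 = -88.

-88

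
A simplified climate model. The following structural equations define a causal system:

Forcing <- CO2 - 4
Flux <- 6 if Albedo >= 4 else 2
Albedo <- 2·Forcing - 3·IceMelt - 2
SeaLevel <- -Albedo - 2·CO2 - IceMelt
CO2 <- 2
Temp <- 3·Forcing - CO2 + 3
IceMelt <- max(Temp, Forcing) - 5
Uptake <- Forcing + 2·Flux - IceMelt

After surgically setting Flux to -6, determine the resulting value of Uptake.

do(Flux=-6) replaces the equation Flux <- 6 if Albedo >= 4 else 2 with the constant Flux = -6.
Forcing = CO2 - 4  [with CO2=2]  = -2
Temp = 3·Forcing - CO2 + 3  [with Forcing=-2, CO2=2]  = -5
IceMelt = max(Temp, Forcing) - 5  [with Temp=-5, Forcing=-2]  = -7
Uptake = Forcing + 2·Flux - IceMelt  [with Forcing=-2, Flux=-6, IceMelt=-7]  = -7

-7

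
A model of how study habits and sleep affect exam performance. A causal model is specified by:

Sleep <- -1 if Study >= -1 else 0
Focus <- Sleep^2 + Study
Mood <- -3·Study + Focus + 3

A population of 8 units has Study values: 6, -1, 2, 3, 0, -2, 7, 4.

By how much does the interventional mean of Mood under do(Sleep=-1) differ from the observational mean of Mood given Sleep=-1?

Under do(Sleep=-1), Sleep's equation is replaced by Sleep=-1 for every unit. Per-unit Mood: -8, 6, 0, -2, 4, 8, -10, -4. Mean = -0.75.
E[Mood|Sleep=-1] averages over only the 7 units with Sleep=-1 (Study = 6, -1, 2, 3, 0, 7, 4): Mood = -8, 6, 0, -2, 4, -10, -4, mean -2.
Difference = -0.75 − (-2) = 1.25.

1.25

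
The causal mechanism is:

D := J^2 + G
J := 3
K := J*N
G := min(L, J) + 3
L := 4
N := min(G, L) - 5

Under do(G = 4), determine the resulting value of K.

-3

The intervention breaks the incoming arrows to G: G := min(L, J) + 3 no longer applies, and G = 4.
N = min(G, L) - 5  [with G=4, L=4]  = -1
K = J*N  [with J=3, N=-1]  = -3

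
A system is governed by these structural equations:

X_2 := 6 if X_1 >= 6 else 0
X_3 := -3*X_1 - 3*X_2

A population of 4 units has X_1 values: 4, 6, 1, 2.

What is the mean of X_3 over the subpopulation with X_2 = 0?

Conditioning on X_2=0 selects the 3 unit(s) with X_1 ∈ {4, 1, 2}. Their X_3 values: -12, -3, -6. Mean = -7.

-7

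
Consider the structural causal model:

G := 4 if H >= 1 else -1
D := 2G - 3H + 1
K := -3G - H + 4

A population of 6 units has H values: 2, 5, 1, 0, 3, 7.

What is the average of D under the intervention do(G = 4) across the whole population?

0

Under do(G=4), G's equation is replaced by G=4 for every unit. Per-unit D: 3, -6, 6, 9, 0, -12. Mean = 0.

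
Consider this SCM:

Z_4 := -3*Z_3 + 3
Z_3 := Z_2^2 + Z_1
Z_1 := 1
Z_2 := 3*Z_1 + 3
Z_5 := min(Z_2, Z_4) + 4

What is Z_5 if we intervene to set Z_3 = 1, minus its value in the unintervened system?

108

do(Z_3=1) replaces the equation Z_3 := Z_2^2 + Z_1 with the constant Z_3 = 1.
Z_2 = 3*Z_1 + 3  [with Z_1=1]  = 6
Z_4 = -3*Z_3 + 3  [with Z_3=1]  = 0
Z_5 = min(Z_2, Z_4) + 4  [with Z_2=6, Z_4=0]  = 4
Without intervention: Z_2 = 3*Z_1 + 3  [with Z_1=1]  = 6; Z_3 = Z_2^2 + Z_1  [with Z_2=6, Z_1=1]  = 37; Z_4 = -3*Z_3 + 3  [with Z_3=37]  = -108; Z_5 = min(Z_2, Z_4) + 4  [with Z_2=6, Z_4=-108]  = -104.
Change = 4 − (-104) = 108.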